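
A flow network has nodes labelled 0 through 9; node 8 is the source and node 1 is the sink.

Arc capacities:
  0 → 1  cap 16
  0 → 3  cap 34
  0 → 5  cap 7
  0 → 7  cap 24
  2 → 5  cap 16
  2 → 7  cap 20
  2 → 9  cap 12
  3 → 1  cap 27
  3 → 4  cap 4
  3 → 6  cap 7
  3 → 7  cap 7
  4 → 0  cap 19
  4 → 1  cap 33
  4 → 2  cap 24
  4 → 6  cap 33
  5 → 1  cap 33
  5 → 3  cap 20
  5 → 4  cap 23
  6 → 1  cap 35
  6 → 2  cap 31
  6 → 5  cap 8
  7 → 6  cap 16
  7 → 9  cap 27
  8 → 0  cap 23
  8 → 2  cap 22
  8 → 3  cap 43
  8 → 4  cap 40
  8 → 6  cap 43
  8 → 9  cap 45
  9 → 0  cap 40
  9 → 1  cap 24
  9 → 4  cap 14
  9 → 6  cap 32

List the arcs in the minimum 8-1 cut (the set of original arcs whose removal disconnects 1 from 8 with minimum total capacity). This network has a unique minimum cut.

augment #1: 8→0→1 push 16
augment #2: 8→3→1 push 27
augment #3: 8→4→1 push 33
augment #4: 8→6→1 push 35
augment #5: 8→9→1 push 24
augment #6: 8→0→5→1 push 7
augment #7: 8→2→5→1 push 16
augment #8: 8→6→5→1 push 8
max flow = 166; residual-reachable set from 8 gives S-side
cut edges (S→T): {(0,1), (0,5), (2,5), (3,1), (4,1), (6,1), (6,5), (9,1)} total cap 166

Min-cut arcs: {(0,1), (0,5), (2,5), (3,1), (4,1), (6,1), (6,5), (9,1)} (total capacity 166)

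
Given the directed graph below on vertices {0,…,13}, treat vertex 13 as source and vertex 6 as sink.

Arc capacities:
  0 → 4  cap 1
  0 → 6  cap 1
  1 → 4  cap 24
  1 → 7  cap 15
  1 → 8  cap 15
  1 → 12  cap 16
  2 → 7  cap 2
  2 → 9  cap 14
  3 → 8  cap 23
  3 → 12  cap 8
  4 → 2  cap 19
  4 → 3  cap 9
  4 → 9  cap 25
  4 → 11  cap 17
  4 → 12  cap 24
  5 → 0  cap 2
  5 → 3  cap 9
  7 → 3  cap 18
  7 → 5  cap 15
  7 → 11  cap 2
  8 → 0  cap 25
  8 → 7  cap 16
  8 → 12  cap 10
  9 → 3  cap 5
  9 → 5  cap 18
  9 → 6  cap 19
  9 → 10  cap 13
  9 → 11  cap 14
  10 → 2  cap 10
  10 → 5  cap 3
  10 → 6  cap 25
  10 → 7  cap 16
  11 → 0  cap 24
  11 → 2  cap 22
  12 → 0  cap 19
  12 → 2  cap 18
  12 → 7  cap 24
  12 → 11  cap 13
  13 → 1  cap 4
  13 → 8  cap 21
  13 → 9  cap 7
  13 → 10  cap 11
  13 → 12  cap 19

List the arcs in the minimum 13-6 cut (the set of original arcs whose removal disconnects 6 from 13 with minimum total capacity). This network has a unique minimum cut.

augment #1: 13→9→6 push 7
augment #2: 13→10→6 push 11
augment #3: 13→8→0→6 push 1
augment #4: 13→1→4→9→6 push 4
augment #5: 13→12→2→9→6 push 8
augment #6: 13→12→2→9→10→6 push 6
augment #7: 13→8→0→4→9→10→6 push 1
max flow = 38; residual-reachable set from 13 gives S-side
cut edges (S→T): {(0,4), (0,6), (2,9), (13,1), (13,9), (13,10)} total cap 38

Min-cut arcs: {(0,4), (0,6), (2,9), (13,1), (13,9), (13,10)} (total capacity 38)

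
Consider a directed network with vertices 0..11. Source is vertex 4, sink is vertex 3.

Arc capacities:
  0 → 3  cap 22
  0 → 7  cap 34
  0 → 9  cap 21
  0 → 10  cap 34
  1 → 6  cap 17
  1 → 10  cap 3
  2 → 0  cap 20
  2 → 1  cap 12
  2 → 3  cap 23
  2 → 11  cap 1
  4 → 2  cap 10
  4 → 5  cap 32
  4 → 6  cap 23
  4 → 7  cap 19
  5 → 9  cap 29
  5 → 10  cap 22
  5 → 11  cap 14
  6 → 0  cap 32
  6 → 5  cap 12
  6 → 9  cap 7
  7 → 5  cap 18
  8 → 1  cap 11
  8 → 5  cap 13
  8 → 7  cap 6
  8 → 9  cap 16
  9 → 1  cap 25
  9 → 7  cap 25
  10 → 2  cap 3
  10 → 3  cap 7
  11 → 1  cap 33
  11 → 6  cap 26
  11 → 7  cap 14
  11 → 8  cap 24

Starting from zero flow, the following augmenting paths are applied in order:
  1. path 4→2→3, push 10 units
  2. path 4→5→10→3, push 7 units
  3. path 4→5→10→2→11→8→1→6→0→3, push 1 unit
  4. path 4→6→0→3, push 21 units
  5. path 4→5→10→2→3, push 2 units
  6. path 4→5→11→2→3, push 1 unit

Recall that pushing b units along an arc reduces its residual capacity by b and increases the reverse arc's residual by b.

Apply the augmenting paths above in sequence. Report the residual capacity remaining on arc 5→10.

after path 1 (4→2→3, push 10): res(5,10)=22
after path 2 (4→5→10→3, push 7): res(5,10)=15
after path 3 (4→5→10→2→11→8→1→6→0→3, push 1): res(5,10)=14
after path 4 (4→6→0→3, push 21): res(5,10)=14
after path 5 (4→5→10→2→3, push 2): res(5,10)=12
after path 6 (4→5→11→2→3, push 1): res(5,10)=12

Residual capacity of (5,10): 12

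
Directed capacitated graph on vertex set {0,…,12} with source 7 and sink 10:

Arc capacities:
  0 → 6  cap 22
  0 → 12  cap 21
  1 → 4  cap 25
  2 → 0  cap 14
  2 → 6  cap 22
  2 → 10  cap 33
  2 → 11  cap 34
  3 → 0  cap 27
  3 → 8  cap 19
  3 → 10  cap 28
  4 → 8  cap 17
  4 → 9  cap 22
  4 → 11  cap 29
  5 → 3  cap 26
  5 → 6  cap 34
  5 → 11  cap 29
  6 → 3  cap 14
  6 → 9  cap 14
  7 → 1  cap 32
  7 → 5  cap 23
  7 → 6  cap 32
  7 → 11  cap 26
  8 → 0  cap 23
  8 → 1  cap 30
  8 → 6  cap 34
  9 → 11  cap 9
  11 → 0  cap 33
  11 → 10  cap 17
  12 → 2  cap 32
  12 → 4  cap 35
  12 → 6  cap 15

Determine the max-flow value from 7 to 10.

Maximum flow value: 66

augment #1: 7→11→10 bottleneck 17, total now 17
augment #2: 7→5→3→10 bottleneck 23, total now 40
augment #3: 7→6→3→10 bottleneck 5, total now 45
augment #4: 7→11→0→12→2→10 bottleneck 9, total now 54
augment #5: 7→6→3→0→12→2→10 bottleneck 9, total now 63
augment #6: 7→1→4→8→0→12→2→10 bottleneck 3, total now 66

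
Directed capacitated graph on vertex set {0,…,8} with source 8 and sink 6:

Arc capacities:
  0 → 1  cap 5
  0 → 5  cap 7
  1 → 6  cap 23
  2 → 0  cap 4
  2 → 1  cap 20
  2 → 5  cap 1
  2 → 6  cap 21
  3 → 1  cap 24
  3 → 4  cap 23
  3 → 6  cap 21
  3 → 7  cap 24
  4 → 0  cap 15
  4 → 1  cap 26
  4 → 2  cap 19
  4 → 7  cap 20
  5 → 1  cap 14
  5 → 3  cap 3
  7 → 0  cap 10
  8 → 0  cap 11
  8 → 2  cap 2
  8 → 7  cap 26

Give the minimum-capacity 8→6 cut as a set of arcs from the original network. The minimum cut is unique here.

Min-cut arcs: {(0,1), (0,5), (8,2)} (total capacity 14)

augment #1: 8→2→6 push 2
augment #2: 8→0→1→6 push 5
augment #3: 8→0→5→1→6 push 6
augment #4: 8→7→0→5→1→6 push 1
max flow = 14; residual-reachable set from 8 gives S-side
cut edges (S→T): {(0,1), (0,5), (8,2)} total cap 14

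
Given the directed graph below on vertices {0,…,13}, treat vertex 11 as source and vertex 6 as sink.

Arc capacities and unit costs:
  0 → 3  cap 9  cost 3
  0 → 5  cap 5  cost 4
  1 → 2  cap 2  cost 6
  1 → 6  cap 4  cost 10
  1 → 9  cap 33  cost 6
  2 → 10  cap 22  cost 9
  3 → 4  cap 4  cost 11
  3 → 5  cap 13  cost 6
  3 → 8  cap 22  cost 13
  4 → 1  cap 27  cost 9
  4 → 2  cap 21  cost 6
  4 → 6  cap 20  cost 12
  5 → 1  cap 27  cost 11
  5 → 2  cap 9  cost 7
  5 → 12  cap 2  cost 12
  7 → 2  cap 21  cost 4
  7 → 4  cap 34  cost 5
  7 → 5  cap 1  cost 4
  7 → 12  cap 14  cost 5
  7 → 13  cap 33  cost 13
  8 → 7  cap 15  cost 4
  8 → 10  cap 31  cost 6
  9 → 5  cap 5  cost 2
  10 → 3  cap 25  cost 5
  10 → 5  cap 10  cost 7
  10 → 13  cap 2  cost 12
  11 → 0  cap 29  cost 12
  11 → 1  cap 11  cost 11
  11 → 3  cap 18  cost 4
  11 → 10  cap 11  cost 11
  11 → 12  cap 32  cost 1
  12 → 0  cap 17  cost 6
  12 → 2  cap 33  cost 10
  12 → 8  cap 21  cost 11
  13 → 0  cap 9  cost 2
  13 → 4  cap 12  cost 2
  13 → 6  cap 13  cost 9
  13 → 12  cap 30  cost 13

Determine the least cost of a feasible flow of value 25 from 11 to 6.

Minimum cost for 25 units: 751

shortest-cost path #1: 11→1→6 push 4 @ unit cost 21 (adds 84)
shortest-cost path #2: 11→3→4→6 push 4 @ unit cost 27 (adds 108)
shortest-cost path #3: 11→10→13→6 push 2 @ unit cost 32 (adds 64)
shortest-cost path #4: 11→12→8→7→4→6 push 15 @ unit cost 33 (adds 495)
total cost = 751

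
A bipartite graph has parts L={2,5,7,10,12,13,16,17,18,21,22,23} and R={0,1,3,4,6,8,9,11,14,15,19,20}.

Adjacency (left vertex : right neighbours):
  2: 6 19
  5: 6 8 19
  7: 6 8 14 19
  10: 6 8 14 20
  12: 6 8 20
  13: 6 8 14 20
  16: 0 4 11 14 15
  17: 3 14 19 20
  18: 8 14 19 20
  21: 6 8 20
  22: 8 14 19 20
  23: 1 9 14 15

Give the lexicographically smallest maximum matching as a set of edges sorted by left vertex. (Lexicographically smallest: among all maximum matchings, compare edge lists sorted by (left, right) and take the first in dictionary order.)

Lex-smallest maximum matching: {(2,6), (5,8), (7,14), (10,20), (16,0), (17,3), (18,19), (23,1)}

|M| = 8 (so the lex-smallest maximum matching has 8 edges)
process left vertices in ascending order; for each, take the smallest-labelled available neighbour that still permits 8 edges overall, or leave it unmatched if none does
lex-smallest matching: {2-6, 5-8, 7-14, 10-20, 16-0, 17-3, 18-19, 23-1}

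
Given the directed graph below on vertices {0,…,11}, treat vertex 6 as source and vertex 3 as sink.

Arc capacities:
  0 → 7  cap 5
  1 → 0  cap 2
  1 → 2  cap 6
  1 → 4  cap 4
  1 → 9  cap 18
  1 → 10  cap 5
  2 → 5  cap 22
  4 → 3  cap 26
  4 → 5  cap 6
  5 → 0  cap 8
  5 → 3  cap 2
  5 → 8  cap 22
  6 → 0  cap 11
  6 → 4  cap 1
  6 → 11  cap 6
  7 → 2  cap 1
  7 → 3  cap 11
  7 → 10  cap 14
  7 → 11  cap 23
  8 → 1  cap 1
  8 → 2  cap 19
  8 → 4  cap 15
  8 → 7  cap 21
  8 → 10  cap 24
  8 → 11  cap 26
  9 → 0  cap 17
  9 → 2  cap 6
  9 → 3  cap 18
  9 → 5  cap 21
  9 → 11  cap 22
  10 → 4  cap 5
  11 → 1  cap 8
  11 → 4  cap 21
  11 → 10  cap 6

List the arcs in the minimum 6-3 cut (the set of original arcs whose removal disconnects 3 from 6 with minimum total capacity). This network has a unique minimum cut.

augment #1: 6→4→3 push 1
augment #2: 6→0→7→3 push 5
augment #3: 6→11→4→3 push 6
max flow = 12; residual-reachable set from 6 gives S-side
cut edges (S→T): {(0,7), (6,4), (6,11)} total cap 12

Min-cut arcs: {(0,7), (6,4), (6,11)} (total capacity 12)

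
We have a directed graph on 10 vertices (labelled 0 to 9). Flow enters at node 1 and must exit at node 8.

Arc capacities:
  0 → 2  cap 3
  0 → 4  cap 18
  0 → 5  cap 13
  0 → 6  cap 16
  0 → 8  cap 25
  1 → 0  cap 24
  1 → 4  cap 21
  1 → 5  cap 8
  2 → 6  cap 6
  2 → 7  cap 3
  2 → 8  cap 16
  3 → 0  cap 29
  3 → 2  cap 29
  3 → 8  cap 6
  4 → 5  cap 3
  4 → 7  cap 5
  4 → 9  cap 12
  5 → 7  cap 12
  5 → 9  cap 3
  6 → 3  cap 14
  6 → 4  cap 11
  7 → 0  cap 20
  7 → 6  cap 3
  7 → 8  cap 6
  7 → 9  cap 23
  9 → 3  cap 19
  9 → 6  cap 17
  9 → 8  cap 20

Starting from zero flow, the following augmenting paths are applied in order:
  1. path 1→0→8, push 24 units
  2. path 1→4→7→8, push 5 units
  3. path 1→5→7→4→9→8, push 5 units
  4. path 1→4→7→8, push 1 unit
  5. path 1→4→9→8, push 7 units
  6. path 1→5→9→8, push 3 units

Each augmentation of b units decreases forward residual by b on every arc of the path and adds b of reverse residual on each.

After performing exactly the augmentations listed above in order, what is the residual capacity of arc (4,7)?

Residual capacity of (4,7): 4

after path 1 (1→0→8, push 24): res(4,7)=5
after path 2 (1→4→7→8, push 5): res(4,7)=0
after path 3 (1→5→7→4→9→8, push 5): res(4,7)=5
after path 4 (1→4→7→8, push 1): res(4,7)=4
after path 5 (1→4→9→8, push 7): res(4,7)=4
after path 6 (1→5→9→8, push 3): res(4,7)=4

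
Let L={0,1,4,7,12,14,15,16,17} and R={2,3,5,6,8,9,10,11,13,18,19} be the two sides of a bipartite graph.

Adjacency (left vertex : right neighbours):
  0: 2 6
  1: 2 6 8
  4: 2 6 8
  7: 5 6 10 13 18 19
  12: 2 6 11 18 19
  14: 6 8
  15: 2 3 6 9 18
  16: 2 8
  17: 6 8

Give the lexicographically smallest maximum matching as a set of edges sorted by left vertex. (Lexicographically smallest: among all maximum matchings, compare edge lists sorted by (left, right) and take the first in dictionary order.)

Lex-smallest maximum matching: {(0,2), (1,6), (4,8), (7,5), (12,11), (15,3)}

|M| = 6 (so the lex-smallest maximum matching has 6 edges)
process left vertices in ascending order; for each, take the smallest-labelled available neighbour that still permits 6 edges overall, or leave it unmatched if none does
lex-smallest matching: {0-2, 1-6, 4-8, 7-5, 12-11, 15-3}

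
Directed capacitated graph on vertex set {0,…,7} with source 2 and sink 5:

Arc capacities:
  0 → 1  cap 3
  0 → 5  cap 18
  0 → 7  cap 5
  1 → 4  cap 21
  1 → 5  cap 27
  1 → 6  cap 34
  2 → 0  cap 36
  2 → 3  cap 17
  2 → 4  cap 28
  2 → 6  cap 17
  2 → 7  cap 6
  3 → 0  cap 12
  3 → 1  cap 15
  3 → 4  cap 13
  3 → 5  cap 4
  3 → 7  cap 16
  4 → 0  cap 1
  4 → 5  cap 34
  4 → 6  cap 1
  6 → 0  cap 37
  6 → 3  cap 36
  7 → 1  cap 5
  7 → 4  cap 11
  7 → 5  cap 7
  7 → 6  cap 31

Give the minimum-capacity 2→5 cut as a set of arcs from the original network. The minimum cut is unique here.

Min-cut arcs: {(0,1), (0,5), (3,1), (3,5), (4,5), (7,1), (7,5)} (total capacity 86)

augment #1: 2→0→5 push 18
augment #2: 2→3→5 push 4
augment #3: 2→4→5 push 28
augment #4: 2→7→5 push 6
augment #5: 2→0→1→5 push 3
augment #6: 2→0→7→5 push 1
augment #7: 2→3→1→5 push 13
augment #8: 2→0→7→1→5 push 4
augment #9: 2→6→3→1→5 push 2
augment #10: 2→6→3→4→5 push 6
augment #11: 2→6→3→7→1→5 push 1
max flow = 86; residual-reachable set from 2 gives S-side
cut edges (S→T): {(0,1), (0,5), (3,1), (3,5), (4,5), (7,1), (7,5)} total cap 86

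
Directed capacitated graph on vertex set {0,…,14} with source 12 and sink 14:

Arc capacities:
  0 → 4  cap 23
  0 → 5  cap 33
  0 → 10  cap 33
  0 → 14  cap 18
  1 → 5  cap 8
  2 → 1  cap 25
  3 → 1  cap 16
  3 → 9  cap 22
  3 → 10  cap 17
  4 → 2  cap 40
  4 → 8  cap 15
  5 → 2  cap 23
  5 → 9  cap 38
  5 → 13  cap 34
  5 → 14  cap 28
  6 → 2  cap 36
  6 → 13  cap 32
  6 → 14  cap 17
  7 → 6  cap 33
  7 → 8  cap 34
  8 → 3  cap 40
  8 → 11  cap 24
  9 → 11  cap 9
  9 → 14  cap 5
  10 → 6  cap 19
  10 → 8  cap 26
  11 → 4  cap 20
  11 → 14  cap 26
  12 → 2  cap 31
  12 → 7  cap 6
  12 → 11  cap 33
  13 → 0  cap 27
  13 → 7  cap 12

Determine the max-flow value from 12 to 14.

Maximum flow value: 47

augment #1: 12→11→14 bottleneck 26, total now 26
augment #2: 12→7→6→14 bottleneck 6, total now 32
augment #3: 12→2→1→5→14 bottleneck 8, total now 40
augment #4: 12→11→4→8→3→9→14 bottleneck 5, total now 45
augment #5: 12→11→4→8→3→10→6→14 bottleneck 2, total now 47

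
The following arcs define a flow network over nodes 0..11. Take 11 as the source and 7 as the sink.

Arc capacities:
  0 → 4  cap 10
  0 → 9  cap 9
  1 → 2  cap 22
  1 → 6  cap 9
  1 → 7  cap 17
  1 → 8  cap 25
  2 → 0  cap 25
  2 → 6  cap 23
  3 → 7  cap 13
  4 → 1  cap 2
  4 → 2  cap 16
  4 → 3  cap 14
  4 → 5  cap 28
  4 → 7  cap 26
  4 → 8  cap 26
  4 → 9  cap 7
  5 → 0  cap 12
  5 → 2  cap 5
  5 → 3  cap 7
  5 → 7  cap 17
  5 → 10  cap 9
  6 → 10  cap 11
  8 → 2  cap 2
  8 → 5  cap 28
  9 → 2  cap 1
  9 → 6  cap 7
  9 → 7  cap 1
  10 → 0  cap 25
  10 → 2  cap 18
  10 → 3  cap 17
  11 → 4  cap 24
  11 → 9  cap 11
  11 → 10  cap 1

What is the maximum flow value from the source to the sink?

Maximum flow value: 34

augment #1: 11→4→7 bottleneck 24, total now 24
augment #2: 11→9→7 bottleneck 1, total now 25
augment #3: 11→10→3→7 bottleneck 1, total now 26
augment #4: 11→9→2→0→4→7 bottleneck 1, total now 27
augment #5: 11→9→6→10→3→7 bottleneck 7, total now 34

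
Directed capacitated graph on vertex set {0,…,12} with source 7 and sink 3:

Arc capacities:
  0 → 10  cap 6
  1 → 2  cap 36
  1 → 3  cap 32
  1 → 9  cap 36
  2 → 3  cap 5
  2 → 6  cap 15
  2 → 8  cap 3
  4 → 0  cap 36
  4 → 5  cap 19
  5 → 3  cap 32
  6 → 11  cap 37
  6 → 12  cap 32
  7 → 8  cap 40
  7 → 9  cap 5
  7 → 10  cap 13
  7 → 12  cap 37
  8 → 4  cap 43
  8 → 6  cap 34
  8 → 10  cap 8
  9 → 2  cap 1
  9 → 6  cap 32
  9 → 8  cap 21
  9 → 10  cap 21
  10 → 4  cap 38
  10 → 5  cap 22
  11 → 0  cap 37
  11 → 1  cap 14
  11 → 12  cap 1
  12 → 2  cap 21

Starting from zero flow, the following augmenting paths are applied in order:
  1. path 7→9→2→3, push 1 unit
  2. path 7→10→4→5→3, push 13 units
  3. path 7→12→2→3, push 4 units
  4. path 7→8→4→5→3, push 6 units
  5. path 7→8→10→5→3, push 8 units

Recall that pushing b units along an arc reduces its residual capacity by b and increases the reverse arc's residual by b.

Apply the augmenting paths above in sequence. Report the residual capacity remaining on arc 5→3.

Residual capacity of (5,3): 5

after path 1 (7→9→2→3, push 1): res(5,3)=32
after path 2 (7→10→4→5→3, push 13): res(5,3)=19
after path 3 (7→12→2→3, push 4): res(5,3)=19
after path 4 (7→8→4→5→3, push 6): res(5,3)=13
after path 5 (7→8→10→5→3, push 8): res(5,3)=5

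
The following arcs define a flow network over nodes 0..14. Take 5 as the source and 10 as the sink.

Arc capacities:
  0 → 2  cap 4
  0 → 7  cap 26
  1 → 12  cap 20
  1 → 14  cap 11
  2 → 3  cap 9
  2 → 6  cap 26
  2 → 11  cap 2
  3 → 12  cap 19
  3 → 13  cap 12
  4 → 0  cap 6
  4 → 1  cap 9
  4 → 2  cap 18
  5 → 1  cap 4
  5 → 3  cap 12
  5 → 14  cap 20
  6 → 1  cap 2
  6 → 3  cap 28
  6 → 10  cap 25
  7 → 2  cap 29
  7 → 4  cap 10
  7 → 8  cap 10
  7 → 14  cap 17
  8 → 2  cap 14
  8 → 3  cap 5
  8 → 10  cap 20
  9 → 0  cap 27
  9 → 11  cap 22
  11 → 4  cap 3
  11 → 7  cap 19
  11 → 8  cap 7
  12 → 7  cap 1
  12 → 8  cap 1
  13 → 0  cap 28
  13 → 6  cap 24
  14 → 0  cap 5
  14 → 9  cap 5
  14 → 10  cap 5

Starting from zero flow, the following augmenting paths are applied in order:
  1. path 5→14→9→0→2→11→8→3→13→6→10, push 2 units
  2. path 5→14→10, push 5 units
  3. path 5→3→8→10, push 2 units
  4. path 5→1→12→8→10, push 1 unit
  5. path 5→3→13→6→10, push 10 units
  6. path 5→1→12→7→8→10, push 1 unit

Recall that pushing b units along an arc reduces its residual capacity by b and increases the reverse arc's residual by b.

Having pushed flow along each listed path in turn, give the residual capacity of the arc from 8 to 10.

after path 1 (5→14→9→0→2→11→8→3→13→6→10, push 2): res(8,10)=20
after path 2 (5→14→10, push 5): res(8,10)=20
after path 3 (5→3→8→10, push 2): res(8,10)=18
after path 4 (5→1→12→8→10, push 1): res(8,10)=17
after path 5 (5→3→13→6→10, push 10): res(8,10)=17
after path 6 (5→1→12→7→8→10, push 1): res(8,10)=16

Residual capacity of (8,10): 16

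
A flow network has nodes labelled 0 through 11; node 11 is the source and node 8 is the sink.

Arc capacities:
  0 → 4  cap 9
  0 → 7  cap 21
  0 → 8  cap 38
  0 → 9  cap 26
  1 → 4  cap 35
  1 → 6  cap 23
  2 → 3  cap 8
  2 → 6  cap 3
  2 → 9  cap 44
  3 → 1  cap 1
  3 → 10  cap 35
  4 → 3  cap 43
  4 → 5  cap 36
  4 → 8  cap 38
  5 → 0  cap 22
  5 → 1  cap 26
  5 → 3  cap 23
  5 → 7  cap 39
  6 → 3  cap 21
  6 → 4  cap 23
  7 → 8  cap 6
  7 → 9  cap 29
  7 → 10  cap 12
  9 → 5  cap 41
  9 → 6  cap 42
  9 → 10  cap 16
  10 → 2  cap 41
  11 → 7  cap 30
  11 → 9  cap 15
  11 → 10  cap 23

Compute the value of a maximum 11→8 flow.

augment #1: 11→7→8 bottleneck 6, total now 6
augment #2: 11→9→5→0→8 bottleneck 15, total now 21
augment #3: 11→7→9→5→0→8 bottleneck 7, total now 28
augment #4: 11→7→9→6→4→8 bottleneck 17, total now 45
augment #5: 11→10→2→6→4→8 bottleneck 3, total now 48
augment #6: 11→10→2→3→1→4→8 bottleneck 1, total now 49
augment #7: 11→10→2→9→6→4→8 bottleneck 3, total now 52
augment #8: 11→10→2→9→5→1→4→8 bottleneck 14, total now 66

Maximum flow value: 66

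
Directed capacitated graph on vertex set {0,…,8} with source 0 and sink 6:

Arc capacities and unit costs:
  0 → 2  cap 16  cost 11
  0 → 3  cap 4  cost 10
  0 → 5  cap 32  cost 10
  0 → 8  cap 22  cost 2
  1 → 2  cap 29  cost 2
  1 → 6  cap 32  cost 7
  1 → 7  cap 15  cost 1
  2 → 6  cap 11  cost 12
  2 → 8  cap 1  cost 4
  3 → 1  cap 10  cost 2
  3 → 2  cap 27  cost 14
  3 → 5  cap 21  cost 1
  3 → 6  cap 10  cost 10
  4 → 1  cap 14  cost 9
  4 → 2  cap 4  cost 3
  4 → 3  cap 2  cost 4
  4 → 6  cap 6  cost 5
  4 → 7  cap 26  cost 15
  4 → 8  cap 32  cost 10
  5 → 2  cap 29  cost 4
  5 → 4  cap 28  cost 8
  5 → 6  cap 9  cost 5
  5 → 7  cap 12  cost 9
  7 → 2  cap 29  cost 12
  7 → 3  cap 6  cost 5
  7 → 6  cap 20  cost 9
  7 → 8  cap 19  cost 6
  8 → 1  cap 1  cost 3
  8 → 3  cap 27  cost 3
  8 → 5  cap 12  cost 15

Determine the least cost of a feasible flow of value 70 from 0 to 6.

Minimum cost for 70 units: 1547

shortest-cost path #1: 0→8→3→5→6 push 9 @ unit cost 11 (adds 99)
shortest-cost path #2: 0→8→1→6 push 1 @ unit cost 12 (adds 12)
shortest-cost path #3: 0→8→3→1→6 push 10 @ unit cost 14 (adds 140)
shortest-cost path #4: 0→8→3→6 push 2 @ unit cost 15 (adds 30)
shortest-cost path #5: 0→5→3→6 push 8 @ unit cost 19 (adds 152)
shortest-cost path #6: 0→2→6 push 11 @ unit cost 23 (adds 253)
shortest-cost path #7: 0→5→4→6 push 6 @ unit cost 23 (adds 138)
shortest-cost path #8: 0→5→7→6 push 12 @ unit cost 28 (adds 336)
shortest-cost path #9: 0→5→4→1→6 push 6 @ unit cost 34 (adds 204)
shortest-cost path #10: 0→3→5→4→1→6 push 4 @ unit cost 35 (adds 140)
shortest-cost path #11: 0→2→8→3→5→4→1→6 push 1 @ unit cost 43 (adds 43)
total cost = 1547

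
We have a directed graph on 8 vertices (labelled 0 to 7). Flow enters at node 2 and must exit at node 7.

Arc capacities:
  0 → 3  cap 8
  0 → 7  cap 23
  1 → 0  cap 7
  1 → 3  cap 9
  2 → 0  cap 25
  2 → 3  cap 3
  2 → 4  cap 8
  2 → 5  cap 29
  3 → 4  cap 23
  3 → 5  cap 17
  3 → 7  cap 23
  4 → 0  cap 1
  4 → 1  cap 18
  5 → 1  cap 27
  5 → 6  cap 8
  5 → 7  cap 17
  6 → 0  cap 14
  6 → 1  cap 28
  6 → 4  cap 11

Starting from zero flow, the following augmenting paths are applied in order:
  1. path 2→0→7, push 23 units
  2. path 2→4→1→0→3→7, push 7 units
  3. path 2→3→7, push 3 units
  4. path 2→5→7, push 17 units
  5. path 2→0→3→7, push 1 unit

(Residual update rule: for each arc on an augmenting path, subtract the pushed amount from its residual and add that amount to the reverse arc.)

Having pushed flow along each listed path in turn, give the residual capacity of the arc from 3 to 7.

Residual capacity of (3,7): 12

after path 1 (2→0→7, push 23): res(3,7)=23
after path 2 (2→4→1→0→3→7, push 7): res(3,7)=16
after path 3 (2→3→7, push 3): res(3,7)=13
after path 4 (2→5→7, push 17): res(3,7)=13
after path 5 (2→0→3→7, push 1): res(3,7)=12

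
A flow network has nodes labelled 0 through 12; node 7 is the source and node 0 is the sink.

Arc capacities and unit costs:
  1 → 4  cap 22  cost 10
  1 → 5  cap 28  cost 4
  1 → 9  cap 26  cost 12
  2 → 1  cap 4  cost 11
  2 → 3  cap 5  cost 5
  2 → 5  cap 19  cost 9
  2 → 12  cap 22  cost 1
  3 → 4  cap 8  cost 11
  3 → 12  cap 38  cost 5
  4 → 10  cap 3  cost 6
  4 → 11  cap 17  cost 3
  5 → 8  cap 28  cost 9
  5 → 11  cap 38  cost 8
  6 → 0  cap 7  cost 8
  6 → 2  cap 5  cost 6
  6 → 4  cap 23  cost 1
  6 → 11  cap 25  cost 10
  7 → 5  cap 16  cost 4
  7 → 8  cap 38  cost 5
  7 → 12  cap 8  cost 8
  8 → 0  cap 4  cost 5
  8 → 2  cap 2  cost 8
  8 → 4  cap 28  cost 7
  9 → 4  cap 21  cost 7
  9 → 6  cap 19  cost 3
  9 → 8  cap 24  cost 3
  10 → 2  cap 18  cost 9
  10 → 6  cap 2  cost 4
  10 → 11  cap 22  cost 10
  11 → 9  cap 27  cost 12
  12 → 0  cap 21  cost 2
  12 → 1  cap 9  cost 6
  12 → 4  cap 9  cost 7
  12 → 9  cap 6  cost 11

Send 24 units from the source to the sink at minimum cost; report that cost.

Minimum cost for 24 units: 487

shortest-cost path #1: 7→8→0 push 4 @ unit cost 10 (adds 40)
shortest-cost path #2: 7→12→0 push 8 @ unit cost 10 (adds 80)
shortest-cost path #3: 7→8→2→12→0 push 2 @ unit cost 16 (adds 32)
shortest-cost path #4: 7→8→4→10→6→0 push 2 @ unit cost 30 (adds 60)
shortest-cost path #5: 7→8→4→10→2→12→0 push 1 @ unit cost 30 (adds 30)
shortest-cost path #6: 7→5→11→9→6→0 push 5 @ unit cost 35 (adds 175)
shortest-cost path #7: 7→5→11→9→6→10→2→12→0 push 2 @ unit cost 35 (adds 70)
total cost = 487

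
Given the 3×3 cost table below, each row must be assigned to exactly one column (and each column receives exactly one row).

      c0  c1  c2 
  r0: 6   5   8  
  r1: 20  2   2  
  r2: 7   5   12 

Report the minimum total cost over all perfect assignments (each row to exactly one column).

Minimum assignment cost: 13

optimal assignment: row0→col0 (cost 6), row1→col2 (cost 2), row2→col1 (cost 5)
total = 6 + 2 + 5 = 13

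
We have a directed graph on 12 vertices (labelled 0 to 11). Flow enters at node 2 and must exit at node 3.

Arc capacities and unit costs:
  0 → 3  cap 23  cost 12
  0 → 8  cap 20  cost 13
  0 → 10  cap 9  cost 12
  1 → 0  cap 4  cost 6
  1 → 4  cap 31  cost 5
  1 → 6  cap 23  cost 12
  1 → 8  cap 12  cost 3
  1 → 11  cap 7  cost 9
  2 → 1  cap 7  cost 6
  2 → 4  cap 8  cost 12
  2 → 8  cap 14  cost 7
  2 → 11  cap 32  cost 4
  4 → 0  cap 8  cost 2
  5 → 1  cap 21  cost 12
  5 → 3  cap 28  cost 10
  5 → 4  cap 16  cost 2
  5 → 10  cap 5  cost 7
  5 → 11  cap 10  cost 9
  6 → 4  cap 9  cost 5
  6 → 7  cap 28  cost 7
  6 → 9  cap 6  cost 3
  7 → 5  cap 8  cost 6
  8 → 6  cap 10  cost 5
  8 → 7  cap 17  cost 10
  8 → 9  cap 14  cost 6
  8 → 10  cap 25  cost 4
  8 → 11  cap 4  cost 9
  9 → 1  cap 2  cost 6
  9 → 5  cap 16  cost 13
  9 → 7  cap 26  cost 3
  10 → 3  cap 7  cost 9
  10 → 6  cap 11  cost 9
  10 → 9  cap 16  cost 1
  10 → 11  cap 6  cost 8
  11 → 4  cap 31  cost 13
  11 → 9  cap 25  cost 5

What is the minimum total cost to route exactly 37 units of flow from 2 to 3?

shortest-cost path #1: 2→8→10→3 push 7 @ unit cost 20 (adds 140)
shortest-cost path #2: 2→1→0→3 push 4 @ unit cost 24 (adds 96)
shortest-cost path #3: 2→1→4→0→3 push 3 @ unit cost 25 (adds 75)
shortest-cost path #4: 2→4→0→3 push 5 @ unit cost 26 (adds 130)
shortest-cost path #5: 2→11→9→7→5→3 push 8 @ unit cost 28 (adds 224)
shortest-cost path #6: 2→11→9→5→3 push 10 @ unit cost 32 (adds 320)
total cost = 985

Minimum cost for 37 units: 985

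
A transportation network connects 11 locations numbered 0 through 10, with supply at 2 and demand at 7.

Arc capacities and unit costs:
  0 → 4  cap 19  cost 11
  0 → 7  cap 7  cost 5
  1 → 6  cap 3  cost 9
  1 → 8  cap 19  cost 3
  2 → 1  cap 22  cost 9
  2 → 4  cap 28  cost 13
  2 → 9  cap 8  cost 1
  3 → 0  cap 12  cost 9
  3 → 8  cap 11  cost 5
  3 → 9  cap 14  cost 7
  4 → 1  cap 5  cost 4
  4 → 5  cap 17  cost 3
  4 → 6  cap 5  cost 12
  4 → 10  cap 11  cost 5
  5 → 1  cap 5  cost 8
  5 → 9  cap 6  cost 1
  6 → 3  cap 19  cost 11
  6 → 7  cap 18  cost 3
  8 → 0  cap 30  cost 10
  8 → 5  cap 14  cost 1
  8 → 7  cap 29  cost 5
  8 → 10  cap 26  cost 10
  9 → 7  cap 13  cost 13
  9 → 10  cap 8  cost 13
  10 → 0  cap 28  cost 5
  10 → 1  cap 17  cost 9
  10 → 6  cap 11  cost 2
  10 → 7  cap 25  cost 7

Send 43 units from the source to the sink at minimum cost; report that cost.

Minimum cost for 43 units: 807

shortest-cost path #1: 2→9→7 push 8 @ unit cost 14 (adds 112)
shortest-cost path #2: 2→1→8→7 push 19 @ unit cost 17 (adds 323)
shortest-cost path #3: 2→1→6→7 push 3 @ unit cost 21 (adds 63)
shortest-cost path #4: 2→4→10→6→7 push 11 @ unit cost 23 (adds 253)
shortest-cost path #5: 2→4→6→7 push 2 @ unit cost 28 (adds 56)
total cost = 807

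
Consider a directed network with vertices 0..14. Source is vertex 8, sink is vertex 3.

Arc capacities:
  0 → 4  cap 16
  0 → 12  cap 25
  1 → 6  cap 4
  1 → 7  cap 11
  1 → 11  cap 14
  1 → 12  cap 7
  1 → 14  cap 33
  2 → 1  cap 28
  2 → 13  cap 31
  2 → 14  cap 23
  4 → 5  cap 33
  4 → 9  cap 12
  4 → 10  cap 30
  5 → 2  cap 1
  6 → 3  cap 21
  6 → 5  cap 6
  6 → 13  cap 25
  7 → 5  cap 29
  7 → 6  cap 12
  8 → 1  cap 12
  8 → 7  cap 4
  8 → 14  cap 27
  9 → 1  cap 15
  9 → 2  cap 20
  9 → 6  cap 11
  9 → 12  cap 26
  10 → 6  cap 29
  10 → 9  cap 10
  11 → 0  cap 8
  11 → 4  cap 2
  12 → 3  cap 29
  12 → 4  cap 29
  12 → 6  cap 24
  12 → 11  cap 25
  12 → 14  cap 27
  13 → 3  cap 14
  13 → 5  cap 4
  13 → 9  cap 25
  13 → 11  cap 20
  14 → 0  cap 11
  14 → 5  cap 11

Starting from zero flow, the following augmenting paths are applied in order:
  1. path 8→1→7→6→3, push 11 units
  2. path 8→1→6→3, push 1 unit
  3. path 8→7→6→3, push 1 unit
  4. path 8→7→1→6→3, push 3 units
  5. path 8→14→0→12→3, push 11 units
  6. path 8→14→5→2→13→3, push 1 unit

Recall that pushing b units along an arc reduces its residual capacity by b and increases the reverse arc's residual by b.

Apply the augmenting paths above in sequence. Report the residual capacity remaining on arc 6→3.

after path 1 (8→1→7→6→3, push 11): res(6,3)=10
after path 2 (8→1→6→3, push 1): res(6,3)=9
after path 3 (8→7→6→3, push 1): res(6,3)=8
after path 4 (8→7→1→6→3, push 3): res(6,3)=5
after path 5 (8→14→0→12→3, push 11): res(6,3)=5
after path 6 (8→14→5→2→13→3, push 1): res(6,3)=5

Residual capacity of (6,3): 5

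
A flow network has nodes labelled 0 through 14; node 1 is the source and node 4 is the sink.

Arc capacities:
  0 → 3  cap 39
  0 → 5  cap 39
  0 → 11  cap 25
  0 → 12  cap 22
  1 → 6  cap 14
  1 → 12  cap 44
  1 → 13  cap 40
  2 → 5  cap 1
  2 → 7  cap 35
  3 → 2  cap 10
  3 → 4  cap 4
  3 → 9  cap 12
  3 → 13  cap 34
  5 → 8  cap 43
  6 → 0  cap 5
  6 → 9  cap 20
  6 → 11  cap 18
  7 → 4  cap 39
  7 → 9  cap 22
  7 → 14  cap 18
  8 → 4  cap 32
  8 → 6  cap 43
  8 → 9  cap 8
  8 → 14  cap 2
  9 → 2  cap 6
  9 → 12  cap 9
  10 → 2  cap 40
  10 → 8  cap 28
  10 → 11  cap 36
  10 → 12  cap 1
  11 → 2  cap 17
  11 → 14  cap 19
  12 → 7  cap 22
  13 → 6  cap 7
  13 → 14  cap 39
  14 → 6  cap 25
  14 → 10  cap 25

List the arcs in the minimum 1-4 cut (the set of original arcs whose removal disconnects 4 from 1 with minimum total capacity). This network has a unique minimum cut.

Min-cut arcs: {(2,5), (6,0), (7,4), (14,10)} (total capacity 70)

augment #1: 1→12→7→4 push 22
augment #2: 1→6→0→3→4 push 4
augment #3: 1→6→0→5→8→4 push 1
augment #4: 1→6→9→2→7→4 push 6
augment #5: 1→6→11→2→7→4 push 3
augment #6: 1→13→14→10→8→4 push 25
augment #7: 1→13→6→11→2→7→4 push 7
augment #8: 1→13→14→6→11→2→7→4 push 1
augment #9: 1→13→14→6→11→2→5→8→4 push 1
max flow = 70; residual-reachable set from 1 gives S-side
cut edges (S→T): {(2,5), (6,0), (7,4), (14,10)} total cap 70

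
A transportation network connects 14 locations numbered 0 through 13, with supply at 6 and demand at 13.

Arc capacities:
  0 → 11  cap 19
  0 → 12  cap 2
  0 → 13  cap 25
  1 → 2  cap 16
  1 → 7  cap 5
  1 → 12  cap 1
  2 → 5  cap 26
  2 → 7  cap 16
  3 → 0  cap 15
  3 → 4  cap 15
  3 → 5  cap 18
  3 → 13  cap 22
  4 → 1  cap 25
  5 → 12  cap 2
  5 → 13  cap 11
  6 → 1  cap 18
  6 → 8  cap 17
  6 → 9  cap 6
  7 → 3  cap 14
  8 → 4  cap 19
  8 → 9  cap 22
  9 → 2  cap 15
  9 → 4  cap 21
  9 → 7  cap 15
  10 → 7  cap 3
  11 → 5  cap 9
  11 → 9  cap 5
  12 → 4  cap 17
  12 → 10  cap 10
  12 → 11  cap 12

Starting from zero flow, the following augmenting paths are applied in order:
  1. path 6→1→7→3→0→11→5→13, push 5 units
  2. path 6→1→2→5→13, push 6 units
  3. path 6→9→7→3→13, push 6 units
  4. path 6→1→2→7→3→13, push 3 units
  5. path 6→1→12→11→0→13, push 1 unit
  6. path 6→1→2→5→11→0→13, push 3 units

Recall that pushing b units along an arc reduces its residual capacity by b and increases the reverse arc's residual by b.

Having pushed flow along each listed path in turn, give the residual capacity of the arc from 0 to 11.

Residual capacity of (0,11): 18

after path 1 (6→1→7→3→0→11→5→13, push 5): res(0,11)=14
after path 2 (6→1→2→5→13, push 6): res(0,11)=14
after path 3 (6→9→7→3→13, push 6): res(0,11)=14
after path 4 (6→1→2→7→3→13, push 3): res(0,11)=14
after path 5 (6→1→12→11→0→13, push 1): res(0,11)=15
after path 6 (6→1→2→5→11→0→13, push 3): res(0,11)=18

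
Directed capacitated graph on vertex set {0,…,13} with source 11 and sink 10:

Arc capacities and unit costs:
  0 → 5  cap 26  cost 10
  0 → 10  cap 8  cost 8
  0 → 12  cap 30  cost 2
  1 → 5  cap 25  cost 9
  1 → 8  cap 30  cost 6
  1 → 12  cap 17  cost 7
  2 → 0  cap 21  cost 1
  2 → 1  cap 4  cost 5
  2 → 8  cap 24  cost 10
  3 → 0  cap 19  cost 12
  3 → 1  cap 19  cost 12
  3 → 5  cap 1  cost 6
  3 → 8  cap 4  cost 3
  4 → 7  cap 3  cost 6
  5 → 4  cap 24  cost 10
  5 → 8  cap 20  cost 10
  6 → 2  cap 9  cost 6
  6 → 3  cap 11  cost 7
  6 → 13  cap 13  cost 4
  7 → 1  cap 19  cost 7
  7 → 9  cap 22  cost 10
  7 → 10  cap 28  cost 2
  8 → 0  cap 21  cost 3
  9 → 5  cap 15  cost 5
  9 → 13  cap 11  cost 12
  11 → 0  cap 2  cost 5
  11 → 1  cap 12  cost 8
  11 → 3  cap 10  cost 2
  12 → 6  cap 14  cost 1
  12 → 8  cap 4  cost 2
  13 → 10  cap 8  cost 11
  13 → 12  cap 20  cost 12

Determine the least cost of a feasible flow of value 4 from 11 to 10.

Minimum cost for 4 units: 58

shortest-cost path #1: 11→0→10 push 2 @ unit cost 13 (adds 26)
shortest-cost path #2: 11→3→8→0→10 push 2 @ unit cost 16 (adds 32)
total cost = 58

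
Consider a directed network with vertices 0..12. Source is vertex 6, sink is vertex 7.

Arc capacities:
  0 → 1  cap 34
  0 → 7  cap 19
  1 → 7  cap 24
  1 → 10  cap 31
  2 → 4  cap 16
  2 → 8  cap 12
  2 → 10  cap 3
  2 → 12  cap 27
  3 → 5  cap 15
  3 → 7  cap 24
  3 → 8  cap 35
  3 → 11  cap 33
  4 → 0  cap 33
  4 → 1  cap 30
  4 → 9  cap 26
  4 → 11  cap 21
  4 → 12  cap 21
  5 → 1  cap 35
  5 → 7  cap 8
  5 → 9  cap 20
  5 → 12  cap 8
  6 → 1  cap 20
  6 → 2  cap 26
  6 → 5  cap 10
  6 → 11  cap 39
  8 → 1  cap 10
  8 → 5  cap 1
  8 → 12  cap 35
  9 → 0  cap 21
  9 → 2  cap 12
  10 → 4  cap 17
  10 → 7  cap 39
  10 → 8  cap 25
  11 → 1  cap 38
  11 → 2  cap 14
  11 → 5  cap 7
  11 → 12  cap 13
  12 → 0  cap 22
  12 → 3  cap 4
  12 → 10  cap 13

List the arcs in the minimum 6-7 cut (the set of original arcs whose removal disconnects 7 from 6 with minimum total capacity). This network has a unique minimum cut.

Min-cut arcs: {(0,7), (1,7), (5,7), (10,7), (12,3)} (total capacity 94)

augment #1: 6→1→7 push 20
augment #2: 6→5→7 push 8
augment #3: 6→2→10→7 push 3
augment #4: 6→5→1→7 push 2
augment #5: 6→11→1→7 push 2
augment #6: 6→2→4→0→7 push 16
augment #7: 6→2→12→0→7 push 3
augment #8: 6→2→12→3→7 push 4
augment #9: 6→11→1→10→7 push 31
augment #10: 6→11→12→10→7 push 5
max flow = 94; residual-reachable set from 6 gives S-side
cut edges (S→T): {(0,7), (1,7), (5,7), (10,7), (12,3)} total cap 94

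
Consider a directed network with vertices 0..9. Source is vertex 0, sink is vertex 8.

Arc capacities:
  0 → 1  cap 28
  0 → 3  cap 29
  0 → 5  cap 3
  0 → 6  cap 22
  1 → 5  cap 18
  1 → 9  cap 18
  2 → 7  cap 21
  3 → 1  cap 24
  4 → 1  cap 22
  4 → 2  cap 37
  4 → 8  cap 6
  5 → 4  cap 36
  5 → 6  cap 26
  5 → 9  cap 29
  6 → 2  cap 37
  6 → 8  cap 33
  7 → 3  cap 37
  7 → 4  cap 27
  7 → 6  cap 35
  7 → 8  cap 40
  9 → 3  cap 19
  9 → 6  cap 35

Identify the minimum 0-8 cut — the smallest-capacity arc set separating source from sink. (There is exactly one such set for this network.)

Min-cut arcs: {(2,7), (4,8), (6,8)} (total capacity 60)

augment #1: 0→6→8 push 22
augment #2: 0→5→4→8 push 3
augment #3: 0→1→5→4→8 push 3
augment #4: 0→1→5→6→8 push 11
augment #5: 0→1→5→4→2→7→8 push 4
augment #6: 0→1→9→6→2→7→8 push 10
augment #7: 0→3→1→9→6→2→7→8 push 7
max flow = 60; residual-reachable set from 0 gives S-side
cut edges (S→T): {(2,7), (4,8), (6,8)} total cap 60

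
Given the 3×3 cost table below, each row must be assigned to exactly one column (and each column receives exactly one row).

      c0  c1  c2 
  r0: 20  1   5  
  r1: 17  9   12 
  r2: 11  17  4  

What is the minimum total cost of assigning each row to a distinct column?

Minimum assignment cost: 22

optimal assignment: row0→col1 (cost 1), row1→col0 (cost 17), row2→col2 (cost 4)
total = 1 + 17 + 4 = 22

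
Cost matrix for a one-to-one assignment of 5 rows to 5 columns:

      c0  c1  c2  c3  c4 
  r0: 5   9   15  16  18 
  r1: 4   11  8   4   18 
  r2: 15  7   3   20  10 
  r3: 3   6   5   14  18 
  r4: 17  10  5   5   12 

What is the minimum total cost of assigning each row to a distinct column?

Minimum assignment cost: 30

one of 2 optimal assignments: row0→col0 (cost 5), row1→col3 (cost 4), row2→col2 (cost 3), row3→col1 (cost 6), row4→col4 (cost 12)
total = 5 + 4 + 3 + 6 + 12 = 30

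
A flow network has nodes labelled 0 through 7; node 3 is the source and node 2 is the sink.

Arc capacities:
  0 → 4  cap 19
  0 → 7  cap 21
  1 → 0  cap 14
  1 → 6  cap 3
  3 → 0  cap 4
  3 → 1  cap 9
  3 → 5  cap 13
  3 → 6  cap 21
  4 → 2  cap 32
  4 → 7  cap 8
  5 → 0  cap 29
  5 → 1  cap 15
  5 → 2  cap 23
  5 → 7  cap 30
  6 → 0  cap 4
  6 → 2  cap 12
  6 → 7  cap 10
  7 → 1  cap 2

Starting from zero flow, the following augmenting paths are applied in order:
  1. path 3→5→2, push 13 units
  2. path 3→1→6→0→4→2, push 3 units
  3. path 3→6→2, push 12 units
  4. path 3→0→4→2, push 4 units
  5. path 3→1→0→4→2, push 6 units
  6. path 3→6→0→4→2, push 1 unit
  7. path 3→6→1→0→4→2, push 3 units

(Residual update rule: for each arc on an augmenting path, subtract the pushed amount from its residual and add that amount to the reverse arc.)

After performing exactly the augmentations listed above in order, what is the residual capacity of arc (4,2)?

after path 1 (3→5→2, push 13): res(4,2)=32
after path 2 (3→1→6→0→4→2, push 3): res(4,2)=29
after path 3 (3→6→2, push 12): res(4,2)=29
after path 4 (3→0→4→2, push 4): res(4,2)=25
after path 5 (3→1→0→4→2, push 6): res(4,2)=19
after path 6 (3→6→0→4→2, push 1): res(4,2)=18
after path 7 (3→6→1→0→4→2, push 3): res(4,2)=15

Residual capacity of (4,2): 15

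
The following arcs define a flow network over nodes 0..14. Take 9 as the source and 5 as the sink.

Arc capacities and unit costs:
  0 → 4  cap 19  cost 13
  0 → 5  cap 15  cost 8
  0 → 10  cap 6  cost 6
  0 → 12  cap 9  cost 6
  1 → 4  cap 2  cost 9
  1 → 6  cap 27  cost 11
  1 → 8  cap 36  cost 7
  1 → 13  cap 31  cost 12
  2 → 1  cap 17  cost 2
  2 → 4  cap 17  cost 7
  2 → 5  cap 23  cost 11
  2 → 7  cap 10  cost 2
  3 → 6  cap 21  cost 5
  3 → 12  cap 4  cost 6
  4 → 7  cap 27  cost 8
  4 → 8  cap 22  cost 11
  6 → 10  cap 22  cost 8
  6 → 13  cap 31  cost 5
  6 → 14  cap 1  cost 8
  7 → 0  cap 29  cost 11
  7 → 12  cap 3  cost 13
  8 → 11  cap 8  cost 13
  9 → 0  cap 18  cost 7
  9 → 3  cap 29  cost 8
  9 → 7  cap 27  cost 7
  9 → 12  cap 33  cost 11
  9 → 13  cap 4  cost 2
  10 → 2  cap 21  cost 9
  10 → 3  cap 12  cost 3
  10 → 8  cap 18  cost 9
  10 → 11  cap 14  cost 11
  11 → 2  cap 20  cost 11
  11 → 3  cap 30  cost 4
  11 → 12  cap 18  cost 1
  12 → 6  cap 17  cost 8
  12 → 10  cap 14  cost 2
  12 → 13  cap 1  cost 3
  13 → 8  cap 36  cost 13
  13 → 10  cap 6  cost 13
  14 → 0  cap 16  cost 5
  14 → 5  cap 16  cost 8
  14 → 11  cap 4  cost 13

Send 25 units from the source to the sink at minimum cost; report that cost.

shortest-cost path #1: 9→0→5 push 15 @ unit cost 15 (adds 225)
shortest-cost path #2: 9→3→6→14→5 push 1 @ unit cost 29 (adds 29)
shortest-cost path #3: 9→12→10→2→5 push 9 @ unit cost 33 (adds 297)
total cost = 551

Minimum cost for 25 units: 551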